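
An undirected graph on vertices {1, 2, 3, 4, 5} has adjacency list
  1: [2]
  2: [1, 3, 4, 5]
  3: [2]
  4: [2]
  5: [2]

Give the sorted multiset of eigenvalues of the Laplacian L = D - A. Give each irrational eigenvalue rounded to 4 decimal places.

Each diagonal entry of L is the vertex degree and each off-diagonal entry is -1 where an edge is present, 0 otherwise; in the order [1, 2, 3, 4, 5] the diagonal is [1, 4, 1, 1, 1]. Since every row of L sums to 0, the all-ones vector is in the kernel and 0 is an eigenvalue. The single zero eigenvalue shows the graph is connected.

[0, 1, 1, 1, 5]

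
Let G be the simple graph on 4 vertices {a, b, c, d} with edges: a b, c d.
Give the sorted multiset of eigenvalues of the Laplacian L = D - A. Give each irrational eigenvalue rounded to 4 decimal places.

Each diagonal entry of L is the vertex degree and each off-diagonal entry is -1 where an edge is present, 0 otherwise; in the order [a, b, c, d] the diagonal is [1, 1, 1, 1]. The multiplicity of 0 as a Laplacian eigenvalue equals the number of connected components. The 2 zero eigenvalues correspond to the 2 connected components. There are 2 zeros in the spectrum, matching the 2 components.

[0, 0, 2, 2]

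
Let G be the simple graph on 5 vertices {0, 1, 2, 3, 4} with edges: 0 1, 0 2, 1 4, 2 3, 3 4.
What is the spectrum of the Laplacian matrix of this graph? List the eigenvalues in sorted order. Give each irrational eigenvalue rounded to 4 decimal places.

Reading degrees in the order [0, 1, 2, 3, 4] gives [2, 2, 2, 2, 2]; set D = diag(2, 2, 2, 2, 2) and form L = D - A. The multiplicity of 0 as a Laplacian eigenvalue equals the number of connected components. There is one zero in the spectrum, matching the 1 component. By the matrix-tree theorem the graph has (1/5) * product of the nonzero eigenvalues = 5 spanning trees.

[0, 1.3820, 1.3820, 3.6180, 3.6180]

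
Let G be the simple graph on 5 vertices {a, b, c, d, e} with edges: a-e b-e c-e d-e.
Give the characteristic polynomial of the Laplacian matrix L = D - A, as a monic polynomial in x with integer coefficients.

x^5 - 8x^4 + 18x^3 - 16x^2 + 5x

Reading degrees in the order [a, b, c, d, e] gives [1, 1, 1, 1, 4]; set D = diag(1, 1, 1, 1, 4) and form L = D - A. L has integer entries, so p(x) = det(xI - L) has integer coefficients. Expanding the determinant yields x^5 - 8x^4 + 18x^3 - 16x^2 + 5x. The constant term is 0 because L is singular (the all-ones vector lies in its kernel).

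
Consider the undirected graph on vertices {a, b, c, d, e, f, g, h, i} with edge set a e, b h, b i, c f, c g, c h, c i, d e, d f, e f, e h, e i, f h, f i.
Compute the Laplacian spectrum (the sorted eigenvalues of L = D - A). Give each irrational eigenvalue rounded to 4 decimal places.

[0, 0.7018, 1.0267, 1.5827, 2.8558, 4, 4.8899, 6.2268, 6.7162]

With the vertex order [a, b, c, d, e, f, g, h, i], the degrees are [1, 2, 4, 2, 5, 5, 1, 4, 4], giving D = diag(1, 2, 4, 2, 5, 5, 1, 4, 4) and L = D - A. The multiplicity of 0 as a Laplacian eigenvalue equals the number of connected components. The single zero eigenvalue shows the graph is connected. There is one zero in the spectrum, matching the 1 component.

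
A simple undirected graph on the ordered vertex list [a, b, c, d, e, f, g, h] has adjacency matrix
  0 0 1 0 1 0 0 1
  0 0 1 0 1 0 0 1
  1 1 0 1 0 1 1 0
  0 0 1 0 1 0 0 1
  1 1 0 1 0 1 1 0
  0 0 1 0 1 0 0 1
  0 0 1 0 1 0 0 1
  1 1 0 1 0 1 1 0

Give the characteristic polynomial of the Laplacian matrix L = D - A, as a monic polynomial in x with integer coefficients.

x^8 - 30x^7 + 375x^6 - 2540x^5 + 10095x^4 - 23598x^3 + 30105x^2 - 16200x

With the vertex order [a, b, c, d, e, f, g, h], the degrees are [3, 3, 5, 3, 5, 3, 3, 5], giving D = diag(3, 3, 5, 3, 5, 3, 3, 5) and L = D - A. Computing det(xI - L) by cofactor expansion (or equivalently via sum-over-permutations) gives x^8 - 30x^7 + 375x^6 - 2540x^5 + 10095x^4 - 23598x^3 + 30105x^2 - 16200x. The constant term is 0 because L is singular (the all-ones vector lies in its kernel). The eigenvalues sum to 30, which equals trace(L) = 2|E|. By the matrix-tree theorem the graph has (1/8) * product of the nonzero eigenvalues = 2025 spanning trees.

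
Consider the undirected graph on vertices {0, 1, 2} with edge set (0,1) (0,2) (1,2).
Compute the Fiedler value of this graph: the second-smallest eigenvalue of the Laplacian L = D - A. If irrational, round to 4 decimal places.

With the vertex order [0, 1, 2], the degrees are [2, 2, 2], giving D = diag(2, 2, 2) and L = D - A. The smallest Laplacian eigenvalue is always 0. The next one, lambda_2 = 3, measures how hard the graph is to disconnect: larger values mean better connectivity.

3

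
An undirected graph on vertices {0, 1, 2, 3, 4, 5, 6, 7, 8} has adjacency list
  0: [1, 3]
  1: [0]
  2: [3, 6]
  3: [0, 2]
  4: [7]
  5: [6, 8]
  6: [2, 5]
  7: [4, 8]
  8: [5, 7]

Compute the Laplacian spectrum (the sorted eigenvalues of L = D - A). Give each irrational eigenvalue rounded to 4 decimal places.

Each diagonal entry of L is the vertex degree and each off-diagonal entry is -1 where an edge is present, 0 otherwise; in the order [0, 1, 2, 3, 4, 5, 6, 7, 8] the diagonal is [2, 1, 2, 2, 1, 2, 2, 2, 2]. The multiplicity of 0 as a Laplacian eigenvalue equals the number of connected components.

[0, 0.1206, 0.4679, 1, 1.6527, 2.3473, 3, 3.5321, 3.8794]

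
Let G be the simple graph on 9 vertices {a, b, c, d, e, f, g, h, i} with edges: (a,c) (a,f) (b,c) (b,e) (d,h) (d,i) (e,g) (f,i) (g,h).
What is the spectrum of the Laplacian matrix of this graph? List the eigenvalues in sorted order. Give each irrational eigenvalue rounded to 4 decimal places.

Reading degrees in the order [a, b, c, d, e, f, g, h, i] gives [2, 2, 2, 2, 2, 2, 2, 2, 2]; set D = diag(2, 2, 2, 2, 2, 2, 2, 2, 2) and form L = D - A. Since every row of L sums to 0, the all-ones vector is in the kernel and 0 is an eigenvalue.

[0, 0.4679, 0.4679, 1.6527, 1.6527, 3, 3, 3.8794, 3.8794]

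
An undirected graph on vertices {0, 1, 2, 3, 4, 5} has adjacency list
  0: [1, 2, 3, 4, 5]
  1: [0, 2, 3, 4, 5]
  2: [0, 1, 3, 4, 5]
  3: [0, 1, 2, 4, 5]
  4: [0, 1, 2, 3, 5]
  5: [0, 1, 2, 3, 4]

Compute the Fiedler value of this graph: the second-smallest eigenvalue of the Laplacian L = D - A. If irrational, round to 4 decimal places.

Each diagonal entry of L is the vertex degree and each off-diagonal entry is -1 where an edge is present, 0 otherwise; in the order [0, 1, 2, 3, 4, 5] the diagonal is [5, 5, 5, 5, 5, 5]. Computing the eigenvalues of L and sorting gives [0, 6, 6, 6, 6, 6]. The Fiedler value lambda_2 = 6 is strictly positive, so the graph is connected. The largest eigenvalue, 6, is at most the vertex count 6. By the matrix-tree theorem the graph has (1/6) * product of the nonzero eigenvalues = 1296 spanning trees.

6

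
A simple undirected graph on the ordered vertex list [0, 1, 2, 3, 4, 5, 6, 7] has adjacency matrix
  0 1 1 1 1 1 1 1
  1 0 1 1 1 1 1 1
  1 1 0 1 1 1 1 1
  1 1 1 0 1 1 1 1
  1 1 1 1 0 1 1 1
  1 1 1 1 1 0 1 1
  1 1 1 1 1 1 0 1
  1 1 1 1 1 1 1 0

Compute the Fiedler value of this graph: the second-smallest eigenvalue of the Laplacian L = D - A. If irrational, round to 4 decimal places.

Reading degrees in the order [0, 1, 2, 3, 4, 5, 6, 7] gives [7, 7, 7, 7, 7, 7, 7, 7]; set D = diag(7, 7, 7, 7, 7, 7, 7, 7) and form L = D - A. The sorted Laplacian eigenvalues are [0, 8, 8, 8, 8, 8, 8, 8]; the algebraic connectivity is the second entry, 8.

8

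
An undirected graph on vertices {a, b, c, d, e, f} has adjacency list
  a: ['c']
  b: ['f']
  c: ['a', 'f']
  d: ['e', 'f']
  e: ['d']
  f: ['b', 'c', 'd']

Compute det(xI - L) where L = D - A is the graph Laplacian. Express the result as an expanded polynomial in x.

x^6 - 10x^5 + 35x^4 - 52x^3 + 31x^2 - 6x

Reading degrees in the order [a, b, c, d, e, f] gives [1, 1, 2, 2, 1, 3]; set D = diag(1, 1, 2, 2, 1, 3) and form L = D - A. L has integer entries, so p(x) = det(xI - L) has integer coefficients. Expanding the determinant yields x^6 - 10x^5 + 35x^4 - 52x^3 + 31x^2 - 6x. The constant term is 0 because L is singular (the all-ones vector lies in its kernel). The largest eigenvalue, 4.3028, is at most the vertex count 6.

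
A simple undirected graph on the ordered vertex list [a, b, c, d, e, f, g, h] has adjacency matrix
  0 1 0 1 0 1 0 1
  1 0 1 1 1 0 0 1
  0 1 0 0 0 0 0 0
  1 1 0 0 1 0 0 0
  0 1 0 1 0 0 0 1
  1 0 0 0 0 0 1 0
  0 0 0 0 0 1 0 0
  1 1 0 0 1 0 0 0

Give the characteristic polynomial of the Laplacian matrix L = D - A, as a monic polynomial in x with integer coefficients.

x^8 - 22x^7 + 194x^6 - 878x^5 + 2165x^4 - 2830x^3 + 1734x^2 - 360x

Reading degrees in the order [a, b, c, d, e, f, g, h] gives [4, 5, 1, 3, 3, 2, 1, 3]; set D = diag(4, 5, 1, 3, 3, 2, 1, 3) and form L = D - A. Computing det(xI - L) by cofactor expansion (or equivalently via sum-over-permutations) gives x^8 - 22x^7 + 194x^6 - 878x^5 + 2165x^4 - 2830x^3 + 1734x^2 - 360x. Since p(0) = det(-L) = 0, x divides p(x). The largest eigenvalue, 6.0907, is at most the vertex count 8. By the matrix-tree theorem the graph has (1/8) * product of the nonzero eigenvalues = 45 spanning trees.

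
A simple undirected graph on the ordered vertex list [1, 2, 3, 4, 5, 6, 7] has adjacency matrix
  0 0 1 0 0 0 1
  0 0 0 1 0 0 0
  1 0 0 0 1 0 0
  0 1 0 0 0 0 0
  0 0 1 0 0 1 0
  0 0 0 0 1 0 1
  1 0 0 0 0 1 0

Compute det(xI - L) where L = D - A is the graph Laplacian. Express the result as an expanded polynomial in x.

Reading degrees in the order [1, 2, 3, 4, 5, 6, 7] gives [2, 1, 2, 1, 2, 2, 2]; set D = diag(2, 1, 2, 1, 2, 2, 2) and form L = D - A. Computing det(xI - L) by cofactor expansion (or equivalently via sum-over-permutations) gives x^7 - 12x^6 + 55x^5 - 120x^4 + 125x^3 - 50x^2. Since p(0) = det(-L) = 0, x divides p(x). The largest eigenvalue, 3.6180, is at most the vertex count 7. There are 2 zeros in the spectrum, matching the 2 components.

x^7 - 12x^6 + 55x^5 - 120x^4 + 125x^3 - 50x^2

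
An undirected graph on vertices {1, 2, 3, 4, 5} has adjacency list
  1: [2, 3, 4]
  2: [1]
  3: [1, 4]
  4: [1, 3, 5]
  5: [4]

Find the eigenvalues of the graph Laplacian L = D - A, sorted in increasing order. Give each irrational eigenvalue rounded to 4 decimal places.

[0, 0.6972, 1.3820, 3.6180, 4.3028]

Each diagonal entry of L is the vertex degree and each off-diagonal entry is -1 where an edge is present, 0 otherwise; in the order [1, 2, 3, 4, 5] the diagonal is [3, 1, 2, 3, 1]. The multiplicity of 0 as a Laplacian eigenvalue equals the number of connected components. The single zero eigenvalue shows the graph is connected. There is one zero in the spectrum, matching the 1 component. The eigenvalues sum to 10, which equals trace(L) = 2|E|.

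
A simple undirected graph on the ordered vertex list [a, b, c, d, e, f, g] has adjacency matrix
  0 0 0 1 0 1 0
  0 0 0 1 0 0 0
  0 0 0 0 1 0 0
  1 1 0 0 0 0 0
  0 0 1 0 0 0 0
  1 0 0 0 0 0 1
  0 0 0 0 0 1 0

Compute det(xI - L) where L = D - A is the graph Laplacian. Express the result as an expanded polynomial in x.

x^7 - 10x^6 + 37x^5 - 62x^4 + 45x^3 - 10x^2

With the vertex order [a, b, c, d, e, f, g], the degrees are [2, 1, 1, 2, 1, 2, 1], giving D = diag(2, 1, 1, 2, 1, 2, 1) and L = D - A. L has integer entries, so p(x) = det(xI - L) has integer coefficients. Expanding the determinant yields x^7 - 10x^6 + 37x^5 - 62x^4 + 45x^3 - 10x^2. The coefficient of x^6 equals -trace(L) = -10, matching the sum of degrees. The eigenvalues sum to 10, which equals trace(L) = 2|E|.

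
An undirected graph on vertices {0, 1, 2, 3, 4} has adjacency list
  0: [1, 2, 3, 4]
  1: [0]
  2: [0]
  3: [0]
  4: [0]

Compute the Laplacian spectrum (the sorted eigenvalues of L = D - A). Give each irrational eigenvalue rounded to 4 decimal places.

Reading degrees in the order [0, 1, 2, 3, 4] gives [4, 1, 1, 1, 1]; set D = diag(4, 1, 1, 1, 1) and form L = D - A. The multiplicity of 0 as a Laplacian eigenvalue equals the number of connected components. The single zero eigenvalue shows the graph is connected. The largest eigenvalue, 5, is at most the vertex count 5. The eigenvalues sum to 8, which equals trace(L) = 2|E|.

[0, 1, 1, 1, 5]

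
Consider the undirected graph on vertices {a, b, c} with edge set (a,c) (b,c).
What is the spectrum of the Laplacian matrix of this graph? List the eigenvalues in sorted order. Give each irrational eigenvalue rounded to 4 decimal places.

[0, 1, 3]

Each diagonal entry of L is the vertex degree and each off-diagonal entry is -1 where an edge is present, 0 otherwise; in the order [a, b, c] the diagonal is [1, 1, 2]. The multiplicity of 0 as a Laplacian eigenvalue equals the number of connected components. The eigenvalues sum to 4, which equals trace(L) = 2|E|.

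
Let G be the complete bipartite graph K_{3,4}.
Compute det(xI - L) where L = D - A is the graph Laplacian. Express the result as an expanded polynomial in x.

x^7 - 24x^6 + 234x^5 - 1192x^4 + 3357x^3 - 4968x^2 + 3024x

The graph has 7 vertices and degree multiset [4, 4, 4, 3, 3, 3, 3]; D is the diagonal matrix of degrees and L = D - A. Computing det(xI - L) by cofactor expansion (or equivalently via sum-over-permutations) gives x^7 - 24x^6 + 234x^5 - 1192x^4 + 3357x^3 - 4968x^2 + 3024x. The constant term is 0 because L is singular (the all-ones vector lies in its kernel). There is one zero in the spectrum, matching the 1 component.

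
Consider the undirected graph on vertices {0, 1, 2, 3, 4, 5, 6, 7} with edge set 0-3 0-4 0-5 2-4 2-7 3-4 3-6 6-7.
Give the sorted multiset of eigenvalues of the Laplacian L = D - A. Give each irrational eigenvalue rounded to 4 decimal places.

With the vertex order [0, 1, 2, 3, 4, 5, 6, 7], the degrees are [3, 0, 2, 3, 3, 1, 2, 2], giving D = diag(3, 0, 2, 3, 3, 1, 2, 2) and L = D - A. The multiplicity of 0 as a Laplacian eigenvalue equals the number of connected components. The 2 zero eigenvalues correspond to the 2 connected components.

[0, 0, 0.5858, 1.5858, 1.5858, 3.4142, 4.4142, 4.4142]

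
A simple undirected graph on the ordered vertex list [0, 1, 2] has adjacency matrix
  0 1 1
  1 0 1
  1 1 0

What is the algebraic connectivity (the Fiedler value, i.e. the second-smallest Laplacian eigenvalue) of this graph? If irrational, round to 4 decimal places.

Each diagonal entry of L is the vertex degree and each off-diagonal entry is -1 where an edge is present, 0 otherwise; in the order [0, 1, 2] the diagonal is [2, 2, 2]. The sorted Laplacian eigenvalues are [0, 3, 3]; the algebraic connectivity is the second entry, 3.

3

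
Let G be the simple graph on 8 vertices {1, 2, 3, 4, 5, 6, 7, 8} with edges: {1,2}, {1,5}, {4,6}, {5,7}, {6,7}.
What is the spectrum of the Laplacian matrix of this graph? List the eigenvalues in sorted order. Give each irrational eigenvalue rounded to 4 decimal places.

With the vertex order [1, 2, 3, 4, 5, 6, 7, 8], the degrees are [2, 1, 0, 1, 2, 2, 2, 0], giving D = diag(2, 1, 0, 1, 2, 2, 2, 0) and L = D - A. Diagonalising L (or applying a numerical eigensolver to the 8x8 matrix) gives the spectrum above. The 3 zero eigenvalues correspond to the 3 connected components. The eigenvalues sum to 10, which equals trace(L) = 2|E|.

[0, 0, 0, 0.2679, 1, 2, 3, 3.7321]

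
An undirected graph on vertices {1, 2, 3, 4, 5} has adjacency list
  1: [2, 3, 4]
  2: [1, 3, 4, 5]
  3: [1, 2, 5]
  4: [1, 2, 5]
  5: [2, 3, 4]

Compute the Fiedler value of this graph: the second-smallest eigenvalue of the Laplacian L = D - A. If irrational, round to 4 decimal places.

3

Each diagonal entry of L is the vertex degree and each off-diagonal entry is -1 where an edge is present, 0 otherwise; in the order [1, 2, 3, 4, 5] the diagonal is [3, 4, 3, 3, 3]. The smallest Laplacian eigenvalue is always 0. The next one, lambda_2 = 3, measures how hard the graph is to disconnect: larger values mean better connectivity. The eigenvalues sum to 16, which equals trace(L) = 2|E|. By the matrix-tree theorem the graph has (1/5) * product of the nonzero eigenvalues = 45 spanning trees.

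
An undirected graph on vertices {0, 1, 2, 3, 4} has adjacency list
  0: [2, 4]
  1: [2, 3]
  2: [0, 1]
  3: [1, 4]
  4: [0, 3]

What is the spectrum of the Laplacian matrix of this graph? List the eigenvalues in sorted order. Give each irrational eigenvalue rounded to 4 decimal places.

Each diagonal entry of L is the vertex degree and each off-diagonal entry is -1 where an edge is present, 0 otherwise; in the order [0, 1, 2, 3, 4] the diagonal is [2, 2, 2, 2, 2]. Diagonalising L (or applying a numerical eigensolver to the 5x5 matrix) gives the spectrum above. The largest eigenvalue, 3.6180, is at most the vertex count 5. By the matrix-tree theorem the graph has (1/5) * product of the nonzero eigenvalues = 5 spanning trees.

[0, 1.3820, 1.3820, 3.6180, 3.6180]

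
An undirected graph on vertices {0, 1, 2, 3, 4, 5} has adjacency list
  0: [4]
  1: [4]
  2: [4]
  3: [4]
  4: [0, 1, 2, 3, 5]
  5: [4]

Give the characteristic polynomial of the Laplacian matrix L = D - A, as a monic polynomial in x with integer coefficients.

x^6 - 10x^5 + 30x^4 - 40x^3 + 25x^2 - 6x

Reading degrees in the order [0, 1, 2, 3, 4, 5] gives [1, 1, 1, 1, 5, 1]; set D = diag(1, 1, 1, 1, 5, 1) and form L = D - A. L has integer entries, so p(x) = det(xI - L) has integer coefficients. Expanding the determinant yields x^6 - 10x^5 + 30x^4 - 40x^3 + 25x^2 - 6x. Since p(0) = det(-L) = 0, x divides p(x). The eigenvalues sum to 10, which equals trace(L) = 2|E|. By the matrix-tree theorem the graph has (1/6) * product of the nonzero eigenvalues = 1 spanning tree.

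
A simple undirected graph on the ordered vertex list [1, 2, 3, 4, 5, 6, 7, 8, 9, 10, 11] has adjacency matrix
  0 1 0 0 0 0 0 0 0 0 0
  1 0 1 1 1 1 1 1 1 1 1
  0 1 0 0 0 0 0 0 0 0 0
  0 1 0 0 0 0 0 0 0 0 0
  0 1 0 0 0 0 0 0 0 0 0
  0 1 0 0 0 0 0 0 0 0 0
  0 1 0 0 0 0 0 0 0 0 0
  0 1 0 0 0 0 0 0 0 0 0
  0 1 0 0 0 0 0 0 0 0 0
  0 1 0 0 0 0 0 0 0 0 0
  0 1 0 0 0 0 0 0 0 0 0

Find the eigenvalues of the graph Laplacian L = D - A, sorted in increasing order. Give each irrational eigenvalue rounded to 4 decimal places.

Each diagonal entry of L is the vertex degree and each off-diagonal entry is -1 where an edge is present, 0 otherwise; in the order [1, 2, 3, 4, 5, 6, 7, 8, 9, 10, 11] the diagonal is [1, 10, 1, 1, 1, 1, 1, 1, 1, 1, 1]. Diagonalising L (or applying a numerical eigensolver to the 11x11 matrix) gives the spectrum above. By the matrix-tree theorem the graph has (1/11) * product of the nonzero eigenvalues = 1 spanning tree.

[0, 1, 1, 1, 1, 1, 1, 1, 1, 1, 11]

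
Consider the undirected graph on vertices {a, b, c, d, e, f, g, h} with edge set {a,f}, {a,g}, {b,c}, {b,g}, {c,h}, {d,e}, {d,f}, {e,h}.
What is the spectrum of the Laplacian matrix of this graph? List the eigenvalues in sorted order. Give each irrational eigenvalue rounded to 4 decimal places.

[0, 0.5858, 0.5858, 2, 2, 3.4142, 3.4142, 4]

Each diagonal entry of L is the vertex degree and each off-diagonal entry is -1 where an edge is present, 0 otherwise; in the order [a, b, c, d, e, f, g, h] the diagonal is [2, 2, 2, 2, 2, 2, 2, 2]. Diagonalising L (or applying a numerical eigensolver to the 8x8 matrix) gives the spectrum above.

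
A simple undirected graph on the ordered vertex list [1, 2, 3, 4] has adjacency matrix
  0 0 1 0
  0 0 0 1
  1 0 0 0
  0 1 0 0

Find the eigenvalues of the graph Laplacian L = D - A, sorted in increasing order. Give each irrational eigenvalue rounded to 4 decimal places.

With the vertex order [1, 2, 3, 4], the degrees are [1, 1, 1, 1], giving D = diag(1, 1, 1, 1) and L = D - A. Since every row of L sums to 0, the all-ones vector is in the kernel and 0 is an eigenvalue. The 2 zero eigenvalues correspond to the 2 connected components.

[0, 0, 2, 2]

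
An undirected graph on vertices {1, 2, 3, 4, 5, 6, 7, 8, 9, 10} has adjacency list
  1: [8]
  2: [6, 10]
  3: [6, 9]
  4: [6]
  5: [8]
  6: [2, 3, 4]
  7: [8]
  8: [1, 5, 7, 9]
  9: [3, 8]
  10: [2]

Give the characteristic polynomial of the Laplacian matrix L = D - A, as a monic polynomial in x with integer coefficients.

x^10 - 18x^9 + 132x^8 - 514x^7 + 1165x^6 - 1586x^5 + 1288x^4 - 592x^3 + 134x^2 - 10x

Each diagonal entry of L is the vertex degree and each off-diagonal entry is -1 where an edge is present, 0 otherwise; in the order [1, 2, 3, 4, 5, 6, 7, 8, 9, 10] the diagonal is [1, 2, 2, 1, 1, 3, 1, 4, 2, 1]. Computing det(xI - L) by cofactor expansion (or equivalently via sum-over-permutations) gives x^10 - 18x^9 + 132x^8 - 514x^7 + 1165x^6 - 1586x^5 + 1288x^4 - 592x^3 + 134x^2 - 10x. The coefficient of x^9 equals -trace(L) = -18, matching the sum of degrees.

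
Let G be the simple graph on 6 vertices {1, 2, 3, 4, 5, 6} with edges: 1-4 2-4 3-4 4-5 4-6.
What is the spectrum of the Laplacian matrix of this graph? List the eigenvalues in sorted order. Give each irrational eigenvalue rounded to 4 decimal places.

[0, 1, 1, 1, 1, 6]

Each diagonal entry of L is the vertex degree and each off-diagonal entry is -1 where an edge is present, 0 otherwise; in the order [1, 2, 3, 4, 5, 6] the diagonal is [1, 1, 1, 5, 1, 1]. L is symmetric positive semidefinite, so every eigenvalue is real and nonnegative. By the matrix-tree theorem the graph has (1/6) * product of the nonzero eigenvalues = 1 spanning tree. The eigenvalues sum to 10, which equals trace(L) = 2|E|.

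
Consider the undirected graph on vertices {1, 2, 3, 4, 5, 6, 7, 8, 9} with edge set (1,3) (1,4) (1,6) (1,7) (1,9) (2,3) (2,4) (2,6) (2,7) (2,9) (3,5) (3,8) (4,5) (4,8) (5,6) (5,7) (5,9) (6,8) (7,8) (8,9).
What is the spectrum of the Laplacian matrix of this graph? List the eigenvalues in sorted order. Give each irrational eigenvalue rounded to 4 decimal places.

With the vertex order [1, 2, 3, 4, 5, 6, 7, 8, 9], the degrees are [5, 5, 4, 4, 5, 4, 4, 5, 4], giving D = diag(5, 5, 4, 4, 5, 4, 4, 5, 4) and L = D - A. Diagonalising L (or applying a numerical eigensolver to the 9x9 matrix) gives the spectrum above. The single zero eigenvalue shows the graph is connected. There is one zero in the spectrum, matching the 1 component.

[0, 4, 4, 4, 4, 5, 5, 5, 9]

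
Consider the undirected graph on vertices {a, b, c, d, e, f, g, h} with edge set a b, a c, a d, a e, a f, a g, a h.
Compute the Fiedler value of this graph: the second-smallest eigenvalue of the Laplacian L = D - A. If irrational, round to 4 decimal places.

1

Each diagonal entry of L is the vertex degree and each off-diagonal entry is -1 where an edge is present, 0 otherwise; in the order [a, b, c, d, e, f, g, h] the diagonal is [7, 1, 1, 1, 1, 1, 1, 1]. The sorted Laplacian eigenvalues are [0, 1, 1, 1, 1, 1, 1, 8]; the algebraic connectivity is the second entry, 1. By the matrix-tree theorem the graph has (1/8) * product of the nonzero eigenvalues = 1 spanning tree.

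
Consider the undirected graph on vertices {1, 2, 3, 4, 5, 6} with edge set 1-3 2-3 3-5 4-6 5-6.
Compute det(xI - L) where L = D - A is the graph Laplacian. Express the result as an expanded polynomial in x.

x^6 - 10x^5 + 35x^4 - 52x^3 + 32x^2 - 6x

With the vertex order [1, 2, 3, 4, 5, 6], the degrees are [1, 1, 3, 1, 2, 2], giving D = diag(1, 1, 3, 1, 2, 2) and L = D - A. L has integer entries, so p(x) = det(xI - L) has integer coefficients. Expanding the determinant yields x^6 - 10x^5 + 35x^4 - 52x^3 + 32x^2 - 6x. Since p(0) = det(-L) = 0, x divides p(x).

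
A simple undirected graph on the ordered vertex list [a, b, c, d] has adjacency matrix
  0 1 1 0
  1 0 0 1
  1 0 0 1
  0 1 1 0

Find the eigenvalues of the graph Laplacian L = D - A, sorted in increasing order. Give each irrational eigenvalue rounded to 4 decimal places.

Each diagonal entry of L is the vertex degree and each off-diagonal entry is -1 where an edge is present, 0 otherwise; in the order [a, b, c, d] the diagonal is [2, 2, 2, 2]. The multiplicity of 0 as a Laplacian eigenvalue equals the number of connected components. The single zero eigenvalue shows the graph is connected. The largest eigenvalue, 4, is at most the vertex count 4. The eigenvalues sum to 8, which equals trace(L) = 2|E|.

[0, 2, 2, 4]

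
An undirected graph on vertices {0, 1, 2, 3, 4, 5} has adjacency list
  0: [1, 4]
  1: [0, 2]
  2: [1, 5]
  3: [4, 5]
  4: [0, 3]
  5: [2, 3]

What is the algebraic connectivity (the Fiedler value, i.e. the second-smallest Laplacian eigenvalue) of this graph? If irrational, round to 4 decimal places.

With the vertex order [0, 1, 2, 3, 4, 5], the degrees are [2, 2, 2, 2, 2, 2], giving D = diag(2, 2, 2, 2, 2, 2) and L = D - A. The smallest Laplacian eigenvalue is always 0. The next one, lambda_2 = 1, measures how hard the graph is to disconnect: larger values mean better connectivity. The largest eigenvalue, 4, is at most the vertex count 6. By the matrix-tree theorem the graph has (1/6) * product of the nonzero eigenvalues = 6 spanning trees.

1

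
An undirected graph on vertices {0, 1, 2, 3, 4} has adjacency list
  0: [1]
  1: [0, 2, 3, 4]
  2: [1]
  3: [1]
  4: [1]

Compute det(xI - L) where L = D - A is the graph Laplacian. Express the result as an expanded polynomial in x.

x^5 - 8x^4 + 18x^3 - 16x^2 + 5x

With the vertex order [0, 1, 2, 3, 4], the degrees are [1, 4, 1, 1, 1], giving D = diag(1, 4, 1, 1, 1) and L = D - A. L has integer entries, so p(x) = det(xI - L) has integer coefficients. Expanding the determinant yields x^5 - 8x^4 + 18x^3 - 16x^2 + 5x. Since p(0) = det(-L) = 0, x divides p(x). The largest eigenvalue, 5, is at most the vertex count 5. There is one zero in the spectrum, matching the 1 component.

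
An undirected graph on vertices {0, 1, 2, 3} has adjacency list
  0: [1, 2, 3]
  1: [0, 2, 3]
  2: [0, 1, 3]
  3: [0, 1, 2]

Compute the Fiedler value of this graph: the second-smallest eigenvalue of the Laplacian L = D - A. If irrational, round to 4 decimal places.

4

Each diagonal entry of L is the vertex degree and each off-diagonal entry is -1 where an edge is present, 0 otherwise; in the order [0, 1, 2, 3] the diagonal is [3, 3, 3, 3]. The smallest Laplacian eigenvalue is always 0. The next one, lambda_2 = 4, measures how hard the graph is to disconnect: larger values mean better connectivity. The largest eigenvalue, 4, is at most the vertex count 4.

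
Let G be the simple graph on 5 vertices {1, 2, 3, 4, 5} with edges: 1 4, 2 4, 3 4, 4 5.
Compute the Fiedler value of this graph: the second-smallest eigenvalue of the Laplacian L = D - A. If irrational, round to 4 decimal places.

1

With the vertex order [1, 2, 3, 4, 5], the degrees are [1, 1, 1, 4, 1], giving D = diag(1, 1, 1, 4, 1) and L = D - A. Computing the eigenvalues of L and sorting gives [0, 1, 1, 1, 5]. The Fiedler value lambda_2 = 1 is strictly positive, so the graph is connected. The largest eigenvalue, 5, is at most the vertex count 5.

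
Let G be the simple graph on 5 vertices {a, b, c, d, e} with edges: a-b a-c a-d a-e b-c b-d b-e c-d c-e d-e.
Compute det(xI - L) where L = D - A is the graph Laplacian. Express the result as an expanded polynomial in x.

x^5 - 20x^4 + 150x^3 - 500x^2 + 625x

Reading degrees in the order [a, b, c, d, e] gives [4, 4, 4, 4, 4]; set D = diag(4, 4, 4, 4, 4) and form L = D - A. The eigenvalues of L are [0, 5, 5, 5, 5]; the characteristic polynomial is the product of (x - lambda_i), which multiplies out to x^5 - 20x^4 + 150x^3 - 500x^2 + 625x. The coefficient of x^4 equals -trace(L) = -20, matching the sum of degrees. The largest eigenvalue, 5, is at most the vertex count 5.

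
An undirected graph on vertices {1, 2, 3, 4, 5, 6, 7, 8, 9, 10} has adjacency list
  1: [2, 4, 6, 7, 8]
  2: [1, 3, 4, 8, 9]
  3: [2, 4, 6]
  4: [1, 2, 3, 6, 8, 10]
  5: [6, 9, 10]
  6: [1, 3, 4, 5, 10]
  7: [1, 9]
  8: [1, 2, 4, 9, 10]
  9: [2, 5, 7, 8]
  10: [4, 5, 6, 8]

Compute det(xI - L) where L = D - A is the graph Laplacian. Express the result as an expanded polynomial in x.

Each diagonal entry of L is the vertex degree and each off-diagonal entry is -1 where an edge is present, 0 otherwise; in the order [1, 2, 3, 4, 5, 6, 7, 8, 9, 10] the diagonal is [5, 5, 3, 6, 3, 5, 2, 5, 4, 4]. L has integer entries, so p(x) = det(xI - L) has integer coefficients. Expanding the determinant yields x^10 - 42x^9 + 766x^8 - 7946x^7 + 51551x^6 - 216390x^5 + 586152x^4 - 985198x^3 + 929441x^2 - 373720x. Since p(0) = det(-L) = 0, x divides p(x).

x^10 - 42x^9 + 766x^8 - 7946x^7 + 51551x^6 - 216390x^5 + 586152x^4 - 985198x^3 + 929441x^2 - 373720x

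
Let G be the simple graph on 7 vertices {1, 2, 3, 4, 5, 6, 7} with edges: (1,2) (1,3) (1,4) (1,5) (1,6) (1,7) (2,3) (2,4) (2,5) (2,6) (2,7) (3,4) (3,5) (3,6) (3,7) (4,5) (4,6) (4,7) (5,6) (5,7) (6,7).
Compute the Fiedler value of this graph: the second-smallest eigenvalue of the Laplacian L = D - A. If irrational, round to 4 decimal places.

Each diagonal entry of L is the vertex degree and each off-diagonal entry is -1 where an edge is present, 0 otherwise; in the order [1, 2, 3, 4, 5, 6, 7] the diagonal is [6, 6, 6, 6, 6, 6, 6]. The smallest Laplacian eigenvalue is always 0. The next one, lambda_2 = 7, measures how hard the graph is to disconnect: larger values mean better connectivity.

7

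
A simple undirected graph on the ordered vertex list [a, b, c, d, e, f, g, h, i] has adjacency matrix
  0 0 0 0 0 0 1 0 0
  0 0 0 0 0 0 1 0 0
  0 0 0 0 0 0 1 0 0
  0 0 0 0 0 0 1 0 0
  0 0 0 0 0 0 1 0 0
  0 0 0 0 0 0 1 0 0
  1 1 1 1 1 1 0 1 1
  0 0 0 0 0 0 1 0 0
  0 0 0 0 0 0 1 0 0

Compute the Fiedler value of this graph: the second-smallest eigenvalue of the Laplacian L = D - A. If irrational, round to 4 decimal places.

Reading degrees in the order [a, b, c, d, e, f, g, h, i] gives [1, 1, 1, 1, 1, 1, 8, 1, 1]; set D = diag(1, 1, 1, 1, 1, 1, 8, 1, 1) and form L = D - A. The smallest Laplacian eigenvalue is always 0. The next one, lambda_2 = 1, measures how hard the graph is to disconnect: larger values mean better connectivity. The largest eigenvalue, 9, is at most the vertex count 9.

1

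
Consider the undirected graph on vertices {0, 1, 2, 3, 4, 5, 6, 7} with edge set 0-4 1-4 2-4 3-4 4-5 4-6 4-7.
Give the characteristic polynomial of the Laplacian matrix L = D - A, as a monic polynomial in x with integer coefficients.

x^8 - 14x^7 + 63x^6 - 140x^5 + 175x^4 - 126x^3 + 49x^2 - 8x

Reading degrees in the order [0, 1, 2, 3, 4, 5, 6, 7] gives [1, 1, 1, 1, 7, 1, 1, 1]; set D = diag(1, 1, 1, 1, 7, 1, 1, 1) and form L = D - A. L has integer entries, so p(x) = det(xI - L) has integer coefficients. Expanding the determinant yields x^8 - 14x^7 + 63x^6 - 140x^5 + 175x^4 - 126x^3 + 49x^2 - 8x. The constant term is 0 because L is singular (the all-ones vector lies in its kernel).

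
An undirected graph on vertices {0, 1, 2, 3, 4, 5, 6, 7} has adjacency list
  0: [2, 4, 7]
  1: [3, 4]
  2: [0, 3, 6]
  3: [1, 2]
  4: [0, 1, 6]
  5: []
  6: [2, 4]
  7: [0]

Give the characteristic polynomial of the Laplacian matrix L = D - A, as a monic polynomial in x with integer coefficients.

x^8 - 16x^7 + 100x^6 - 310x^5 + 498x^4 - 388x^3 + 112x^2

Reading degrees in the order [0, 1, 2, 3, 4, 5, 6, 7] gives [3, 2, 3, 2, 3, 0, 2, 1]; set D = diag(3, 2, 3, 2, 3, 0, 2, 1) and form L = D - A. Computing det(xI - L) by cofactor expansion (or equivalently via sum-over-permutations) gives x^8 - 16x^7 + 100x^6 - 310x^5 + 498x^4 - 388x^3 + 112x^2. The coefficient of x^7 equals -trace(L) = -16, matching the sum of degrees. The eigenvalues sum to 16, which equals trace(L) = 2|E|.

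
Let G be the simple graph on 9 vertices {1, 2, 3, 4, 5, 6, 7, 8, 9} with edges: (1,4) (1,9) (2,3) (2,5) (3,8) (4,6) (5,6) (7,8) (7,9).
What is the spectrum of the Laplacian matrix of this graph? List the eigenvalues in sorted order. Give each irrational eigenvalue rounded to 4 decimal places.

[0, 0.4679, 0.4679, 1.6527, 1.6527, 3, 3, 3.8794, 3.8794]

Reading degrees in the order [1, 2, 3, 4, 5, 6, 7, 8, 9] gives [2, 2, 2, 2, 2, 2, 2, 2, 2]; set D = diag(2, 2, 2, 2, 2, 2, 2, 2, 2) and form L = D - A. The multiplicity of 0 as a Laplacian eigenvalue equals the number of connected components. The largest eigenvalue, 3.8794, is at most the vertex count 9. By the matrix-tree theorem the graph has (1/9) * product of the nonzero eigenvalues = 9 spanning trees.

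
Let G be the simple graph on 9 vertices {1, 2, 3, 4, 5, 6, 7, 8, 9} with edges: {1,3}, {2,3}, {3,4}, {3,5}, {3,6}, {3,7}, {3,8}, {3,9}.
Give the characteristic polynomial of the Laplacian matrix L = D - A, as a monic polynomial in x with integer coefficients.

x^9 - 16x^8 + 84x^7 - 224x^6 + 350x^5 - 336x^4 + 196x^3 - 64x^2 + 9x

With the vertex order [1, 2, 3, 4, 5, 6, 7, 8, 9], the degrees are [1, 1, 8, 1, 1, 1, 1, 1, 1], giving D = diag(1, 1, 8, 1, 1, 1, 1, 1, 1) and L = D - A. Computing det(xI - L) by cofactor expansion (or equivalently via sum-over-permutations) gives x^9 - 16x^8 + 84x^7 - 224x^6 + 350x^5 - 336x^4 + 196x^3 - 64x^2 + 9x. The constant term is 0 because L is singular (the all-ones vector lies in its kernel). By the matrix-tree theorem the graph has (1/9) * product of the nonzero eigenvalues = 1 spanning tree.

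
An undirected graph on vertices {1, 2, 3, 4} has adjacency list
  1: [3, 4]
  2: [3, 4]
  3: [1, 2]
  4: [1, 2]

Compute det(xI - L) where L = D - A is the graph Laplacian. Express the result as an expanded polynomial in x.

Reading degrees in the order [1, 2, 3, 4] gives [2, 2, 2, 2]; set D = diag(2, 2, 2, 2) and form L = D - A. L has integer entries, so p(x) = det(xI - L) has integer coefficients. Expanding the determinant yields x^4 - 8x^3 + 20x^2 - 16x. The coefficient of x^3 equals -trace(L) = -8, matching the sum of degrees. There is one zero in the spectrum, matching the 1 component. The eigenvalues sum to 8, which equals trace(L) = 2|E|.

x^4 - 8x^3 + 20x^2 - 16x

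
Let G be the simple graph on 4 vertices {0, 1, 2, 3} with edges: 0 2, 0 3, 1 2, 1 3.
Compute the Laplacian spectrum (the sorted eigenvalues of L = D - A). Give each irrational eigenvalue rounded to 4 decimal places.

[0, 2, 2, 4]

With the vertex order [0, 1, 2, 3], the degrees are [2, 2, 2, 2], giving D = diag(2, 2, 2, 2) and L = D - A. The multiplicity of 0 as a Laplacian eigenvalue equals the number of connected components. The single zero eigenvalue shows the graph is connected. The eigenvalues sum to 8, which equals trace(L) = 2|E|. The largest eigenvalue, 4, is at most the vertex count 4.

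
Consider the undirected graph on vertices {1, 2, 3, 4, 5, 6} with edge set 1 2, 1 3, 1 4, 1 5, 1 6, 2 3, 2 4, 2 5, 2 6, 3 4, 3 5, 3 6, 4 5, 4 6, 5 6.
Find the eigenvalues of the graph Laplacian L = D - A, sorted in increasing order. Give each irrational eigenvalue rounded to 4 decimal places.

[0, 6, 6, 6, 6, 6]

Each diagonal entry of L is the vertex degree and each off-diagonal entry is -1 where an edge is present, 0 otherwise; in the order [1, 2, 3, 4, 5, 6] the diagonal is [5, 5, 5, 5, 5, 5]. The multiplicity of 0 as a Laplacian eigenvalue equals the number of connected components. The single zero eigenvalue shows the graph is connected. There is one zero in the spectrum, matching the 1 component. By the matrix-tree theorem the graph has (1/6) * product of the nonzero eigenvalues = 1296 spanning trees.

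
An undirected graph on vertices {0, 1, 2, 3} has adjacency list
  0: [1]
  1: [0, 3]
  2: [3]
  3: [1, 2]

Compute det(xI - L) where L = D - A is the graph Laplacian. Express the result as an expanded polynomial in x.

x^4 - 6x^3 + 10x^2 - 4x

With the vertex order [0, 1, 2, 3], the degrees are [1, 2, 1, 2], giving D = diag(1, 2, 1, 2) and L = D - A. L has integer entries, so p(x) = det(xI - L) has integer coefficients. Expanding the determinant yields x^4 - 6x^3 + 10x^2 - 4x. Since p(0) = det(-L) = 0, x divides p(x).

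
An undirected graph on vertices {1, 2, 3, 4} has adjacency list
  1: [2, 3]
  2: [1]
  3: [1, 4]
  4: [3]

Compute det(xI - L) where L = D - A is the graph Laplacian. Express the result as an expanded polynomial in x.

With the vertex order [1, 2, 3, 4], the degrees are [2, 1, 2, 1], giving D = diag(2, 1, 2, 1) and L = D - A. L has integer entries, so p(x) = det(xI - L) has integer coefficients. Expanding the determinant yields x^4 - 6x^3 + 10x^2 - 4x. The constant term is 0 because L is singular (the all-ones vector lies in its kernel). There is one zero in the spectrum, matching the 1 component.

x^4 - 6x^3 + 10x^2 - 4x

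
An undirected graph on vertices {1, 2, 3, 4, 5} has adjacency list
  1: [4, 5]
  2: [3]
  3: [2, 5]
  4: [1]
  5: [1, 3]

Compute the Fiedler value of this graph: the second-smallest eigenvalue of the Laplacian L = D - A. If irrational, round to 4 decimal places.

0.3820

With the vertex order [1, 2, 3, 4, 5], the degrees are [2, 1, 2, 1, 2], giving D = diag(2, 1, 2, 1, 2) and L = D - A. The smallest Laplacian eigenvalue is always 0. The next one, lambda_2 = 0.3820, measures how hard the graph is to disconnect: larger values mean better connectivity. The eigenvalues sum to 8, which equals trace(L) = 2|E|.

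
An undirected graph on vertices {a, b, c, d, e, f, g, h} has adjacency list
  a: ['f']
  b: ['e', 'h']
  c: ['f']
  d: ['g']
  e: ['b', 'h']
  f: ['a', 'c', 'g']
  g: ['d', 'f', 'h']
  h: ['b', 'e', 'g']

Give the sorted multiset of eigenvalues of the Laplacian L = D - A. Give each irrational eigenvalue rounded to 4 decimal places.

[0, 0.2679, 0.6571, 1, 2.5293, 3, 3.7321, 4.8136]

Reading degrees in the order [a, b, c, d, e, f, g, h] gives [1, 2, 1, 1, 2, 3, 3, 3]; set D = diag(1, 2, 1, 1, 2, 3, 3, 3) and form L = D - A. The multiplicity of 0 as a Laplacian eigenvalue equals the number of connected components. The eigenvalues sum to 16, which equals trace(L) = 2|E|. There is one zero in the spectrum, matching the 1 component.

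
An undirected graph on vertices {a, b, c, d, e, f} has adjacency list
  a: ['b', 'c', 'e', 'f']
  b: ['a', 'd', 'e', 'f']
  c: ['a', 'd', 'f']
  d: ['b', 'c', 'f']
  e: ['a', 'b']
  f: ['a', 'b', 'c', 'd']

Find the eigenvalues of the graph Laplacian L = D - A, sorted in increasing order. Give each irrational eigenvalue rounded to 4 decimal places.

[0, 1.6972, 3.3820, 4, 5.3028, 5.6180]

With the vertex order [a, b, c, d, e, f], the degrees are [4, 4, 3, 3, 2, 4], giving D = diag(4, 4, 3, 3, 2, 4) and L = D - A. L is symmetric positive semidefinite, so every eigenvalue is real and nonnegative. There is one zero in the spectrum, matching the 1 component.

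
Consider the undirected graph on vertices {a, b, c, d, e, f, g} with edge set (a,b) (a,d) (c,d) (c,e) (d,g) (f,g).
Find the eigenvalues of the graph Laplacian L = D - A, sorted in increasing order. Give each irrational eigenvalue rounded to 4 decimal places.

With the vertex order [a, b, c, d, e, f, g], the degrees are [2, 1, 2, 3, 1, 1, 2], giving D = diag(2, 1, 2, 3, 1, 1, 2) and L = D - A. Since every row of L sums to 0, the all-ones vector is in the kernel and 0 is an eigenvalue. The single zero eigenvalue shows the graph is connected. There is one zero in the spectrum, matching the 1 component. The largest eigenvalue, 4.4142, is at most the vertex count 7.

[0, 0.3820, 0.3820, 1.5858, 2.6180, 2.6180, 4.4142]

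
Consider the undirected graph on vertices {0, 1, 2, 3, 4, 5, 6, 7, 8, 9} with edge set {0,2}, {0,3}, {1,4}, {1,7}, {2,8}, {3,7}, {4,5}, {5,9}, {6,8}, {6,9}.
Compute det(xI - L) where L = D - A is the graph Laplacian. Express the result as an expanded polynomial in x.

Each diagonal entry of L is the vertex degree and each off-diagonal entry is -1 where an edge is present, 0 otherwise; in the order [0, 1, 2, 3, 4, 5, 6, 7, 8, 9] the diagonal is [2, 2, 2, 2, 2, 2, 2, 2, 2, 2]. Computing det(xI - L) by cofactor expansion (or equivalently via sum-over-permutations) gives x^10 - 20x^9 + 170x^8 - 800x^7 + 2275x^6 - 4004x^5 + 4290x^4 - 2640x^3 + 825x^2 - 100x. The coefficient of x^9 equals -trace(L) = -20, matching the sum of degrees. The eigenvalues sum to 20, which equals trace(L) = 2|E|.

x^10 - 20x^9 + 170x^8 - 800x^7 + 2275x^6 - 4004x^5 + 4290x^4 - 2640x^3 + 825x^2 - 100x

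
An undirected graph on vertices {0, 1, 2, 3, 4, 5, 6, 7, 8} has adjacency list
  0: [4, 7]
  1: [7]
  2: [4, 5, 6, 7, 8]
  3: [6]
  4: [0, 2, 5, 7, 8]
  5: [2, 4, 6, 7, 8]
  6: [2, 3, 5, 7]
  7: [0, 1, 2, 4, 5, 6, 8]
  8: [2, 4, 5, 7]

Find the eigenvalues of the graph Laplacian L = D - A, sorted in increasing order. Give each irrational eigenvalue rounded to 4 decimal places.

[0, 0.7591, 1.0595, 2.0437, 4.0066, 5.6147, 6, 6.4890, 8.0274]

Reading degrees in the order [0, 1, 2, 3, 4, 5, 6, 7, 8] gives [2, 1, 5, 1, 5, 5, 4, 7, 4]; set D = diag(2, 1, 5, 1, 5, 5, 4, 7, 4) and form L = D - A. L is symmetric positive semidefinite, so every eigenvalue is real and nonnegative. The eigenvalues sum to 34, which equals trace(L) = 2|E|.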